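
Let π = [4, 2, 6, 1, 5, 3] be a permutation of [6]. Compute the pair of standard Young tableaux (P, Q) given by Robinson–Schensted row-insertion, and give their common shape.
P = [1, 3] / [2, 5] / [4, 6];  Q = [1, 3] / [2, 5] / [4, 6];  common shape = (2, 2, 2)

Row-insert the values π_1, π_2, … into P one at a time, bumping the leftmost entry strictly greater than the inserted value down to the next row. The recording tableau Q records, in position (i, j), the step at which that cell was added to P.
  Insert 4 (step 1): P = [4];  Q = [1]
  Insert 2 (step 2): P = [2] / [4];  Q = [1] / [2]
  Insert 6 (step 3): P = [2, 6] / [4];  Q = [1, 3] / [2]
  Insert 1 (step 4): P = [1, 6] / [2] / [4];  Q = [1, 3] / [2] / [4]
  Insert 5 (step 5): P = [1, 5] / [2, 6] / [4];  Q = [1, 3] / [2, 5] / [4]
  Insert 3 (step 6): P = [1, 3] / [2, 5] / [4, 6];  Q = [1, 3] / [2, 5] / [4, 6]
Final shape: (2, 2, 2).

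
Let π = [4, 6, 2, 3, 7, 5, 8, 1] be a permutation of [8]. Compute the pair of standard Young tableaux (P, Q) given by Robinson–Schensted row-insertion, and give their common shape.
P = [1, 3, 5, 8] / [2, 6, 7] / [4];  Q = [1, 2, 5, 7] / [3, 4, 6] / [8];  common shape = (4, 3, 1)

Row-insert the values π_1, π_2, … into P one at a time, bumping the leftmost entry strictly greater than the inserted value down to the next row. The recording tableau Q records, in position (i, j), the step at which that cell was added to P.
  Insert 4 (step 1): P = [4];  Q = [1]
  Insert 6 (step 2): P = [4, 6];  Q = [1, 2]
  Insert 2 (step 3): P = [2, 6] / [4];  Q = [1, 2] / [3]
  Insert 3 (step 4): P = [2, 3] / [4, 6];  Q = [1, 2] / [3, 4]
  Insert 7 (step 5): P = [2, 3, 7] / [4, 6];  Q = [1, 2, 5] / [3, 4]
  Insert 5 (step 6): P = [2, 3, 5] / [4, 6, 7];  Q = [1, 2, 5] / [3, 4, 6]
  Insert 8 (step 7): P = [2, 3, 5, 8] / [4, 6, 7];  Q = [1, 2, 5, 7] / [3, 4, 6]
  Insert 1 (step 8): P = [1, 3, 5, 8] / [2, 6, 7] / [4];  Q = [1, 2, 5, 7] / [3, 4, 6] / [8]
Final shape: (4, 3, 1).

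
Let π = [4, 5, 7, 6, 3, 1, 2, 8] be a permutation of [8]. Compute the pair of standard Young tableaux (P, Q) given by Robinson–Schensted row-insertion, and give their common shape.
P = [1, 2, 6, 8] / [3, 5] / [4] / [7];  Q = [1, 2, 3, 8] / [4, 7] / [5] / [6];  common shape = (4, 2, 1, 1)

Row-insert the values π_1, π_2, … into P one at a time, bumping the leftmost entry strictly greater than the inserted value down to the next row. The recording tableau Q records, in position (i, j), the step at which that cell was added to P.
  Insert 4 (step 1): P = [4];  Q = [1]
  Insert 5 (step 2): P = [4, 5];  Q = [1, 2]
  Insert 7 (step 3): P = [4, 5, 7];  Q = [1, 2, 3]
  Insert 6 (step 4): P = [4, 5, 6] / [7];  Q = [1, 2, 3] / [4]
  Insert 3 (step 5): P = [3, 5, 6] / [4] / [7];  Q = [1, 2, 3] / [4] / [5]
  Insert 1 (step 6): P = [1, 5, 6] / [3] / [4] / [7];  Q = [1, 2, 3] / [4] / [5] / [6]
  Insert 2 (step 7): P = [1, 2, 6] / [3, 5] / [4] / [7];  Q = [1, 2, 3] / [4, 7] / [5] / [6]
  Insert 8 (step 8): P = [1, 2, 6, 8] / [3, 5] / [4] / [7];  Q = [1, 2, 3, 8] / [4, 7] / [5] / [6]
Final shape: (4, 2, 1, 1).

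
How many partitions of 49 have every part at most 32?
p(49, parts ≤ 32) = 172610

Use the recurrence p(n, m) = p(n, m−1) + p(n−m, m): either the largest part is < m (count p(n, m−1)) or the largest part is exactly m (remove one copy of m, count p(n−m, m)). With p(0, ·) = 1 this gives p(49, parts ≤ 32) = 172610. (By conjugating Young diagrams, this also counts partitions of 49 into at most 32 parts.)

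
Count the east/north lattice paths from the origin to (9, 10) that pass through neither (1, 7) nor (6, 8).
Number of paths = 61508

Inclusion–exclusion. Total paths: C(19, 9) = 92378. Through P₁: C(8, 1)·C(11, 8) = 1320. Through P₂: C(14, 6)·C(5, 3) = 30030. Since P₁ is strictly southwest of P₂, a monotone path through both must visit P₁ then P₂; paths through both = C(8, 1)·C(6, 5)·C(5, 3) = 480. Avoid both = 92378 − 1320 − 30030 + 480 = 61508.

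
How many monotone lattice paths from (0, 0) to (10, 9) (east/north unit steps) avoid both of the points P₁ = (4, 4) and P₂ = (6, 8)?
Number of paths = 50273

Inclusion–exclusion. Total paths: C(19, 10) = 92378. Through P₁: C(8, 4)·C(11, 6) = 32340. Through P₂: C(14, 6)·C(5, 4) = 15015. Since P₁ is strictly southwest of P₂, a monotone path through both must visit P₁ then P₂; paths through both = C(8, 4)·C(6, 2)·C(5, 4) = 5250. Avoid both = 92378 − 32340 − 15015 + 5250 = 50273.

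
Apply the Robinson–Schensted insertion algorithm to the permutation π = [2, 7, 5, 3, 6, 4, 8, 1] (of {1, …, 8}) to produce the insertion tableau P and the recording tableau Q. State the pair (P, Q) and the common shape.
P = [1, 3, 4, 8] / [2, 6] / [5] / [7];  Q = [1, 2, 5, 7] / [3, 6] / [4] / [8];  common shape = (4, 2, 1, 1)

Row-insert the values π_1, π_2, … into P one at a time, bumping the leftmost entry strictly greater than the inserted value down to the next row. The recording tableau Q records, in position (i, j), the step at which that cell was added to P.
  Insert 2 (step 1): P = [2];  Q = [1]
  Insert 7 (step 2): P = [2, 7];  Q = [1, 2]
  Insert 5 (step 3): P = [2, 5] / [7];  Q = [1, 2] / [3]
  Insert 3 (step 4): P = [2, 3] / [5] / [7];  Q = [1, 2] / [3] / [4]
  Insert 6 (step 5): P = [2, 3, 6] / [5] / [7];  Q = [1, 2, 5] / [3] / [4]
  Insert 4 (step 6): P = [2, 3, 4] / [5, 6] / [7];  Q = [1, 2, 5] / [3, 6] / [4]
  Insert 8 (step 7): P = [2, 3, 4, 8] / [5, 6] / [7];  Q = [1, 2, 5, 7] / [3, 6] / [4]
  Insert 1 (step 8): P = [1, 3, 4, 8] / [2, 6] / [5] / [7];  Q = [1, 2, 5, 7] / [3, 6] / [4] / [8]
Final shape: (4, 2, 1, 1).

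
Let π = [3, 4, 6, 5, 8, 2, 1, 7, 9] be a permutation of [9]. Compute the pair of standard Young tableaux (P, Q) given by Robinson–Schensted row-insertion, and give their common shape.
P = [1, 4, 5, 7, 9] / [2, 8] / [3] / [6];  Q = [1, 2, 3, 5, 9] / [4, 8] / [6] / [7];  common shape = (5, 2, 1, 1)

Row-insert the values π_1, π_2, … into P one at a time, bumping the leftmost entry strictly greater than the inserted value down to the next row. The recording tableau Q records, in position (i, j), the step at which that cell was added to P.
  Insert 3 (step 1): P = [3];  Q = [1]
  Insert 4 (step 2): P = [3, 4];  Q = [1, 2]
  Insert 6 (step 3): P = [3, 4, 6];  Q = [1, 2, 3]
  Insert 5 (step 4): P = [3, 4, 5] / [6];  Q = [1, 2, 3] / [4]
  Insert 8 (step 5): P = [3, 4, 5, 8] / [6];  Q = [1, 2, 3, 5] / [4]
  Insert 2 (step 6): P = [2, 4, 5, 8] / [3] / [6];  Q = [1, 2, 3, 5] / [4] / [6]
  Insert 1 (step 7): P = [1, 4, 5, 8] / [2] / [3] / [6];  Q = [1, 2, 3, 5] / [4] / [6] / [7]
  Insert 7 (step 8): P = [1, 4, 5, 7] / [2, 8] / [3] / [6];  Q = [1, 2, 3, 5] / [4, 8] / [6] / [7]
  Insert 9 (step 9): P = [1, 4, 5, 7, 9] / [2, 8] / [3] / [6];  Q = [1, 2, 3, 5, 9] / [4, 8] / [6] / [7]
Final shape: (5, 2, 1, 1).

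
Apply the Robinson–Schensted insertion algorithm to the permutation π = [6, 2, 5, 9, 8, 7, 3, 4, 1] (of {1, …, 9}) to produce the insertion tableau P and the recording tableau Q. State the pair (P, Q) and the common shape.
P = [1, 3, 4] / [2, 7] / [5, 8] / [6] / [9];  Q = [1, 3, 4] / [2, 5] / [6, 8] / [7] / [9];  common shape = (3, 2, 2, 1, 1)

Row-insert the values π_1, π_2, … into P one at a time, bumping the leftmost entry strictly greater than the inserted value down to the next row. The recording tableau Q records, in position (i, j), the step at which that cell was added to P.
  Insert 6 (step 1): P = [6];  Q = [1]
  Insert 2 (step 2): P = [2] / [6];  Q = [1] / [2]
  Insert 5 (step 3): P = [2, 5] / [6];  Q = [1, 3] / [2]
  Insert 9 (step 4): P = [2, 5, 9] / [6];  Q = [1, 3, 4] / [2]
  Insert 8 (step 5): P = [2, 5, 8] / [6, 9];  Q = [1, 3, 4] / [2, 5]
  Insert 7 (step 6): P = [2, 5, 7] / [6, 8] / [9];  Q = [1, 3, 4] / [2, 5] / [6]
  Insert 3 (step 7): P = [2, 3, 7] / [5, 8] / [6] / [9];  Q = [1, 3, 4] / [2, 5] / [6] / [7]
  Insert 4 (step 8): P = [2, 3, 4] / [5, 7] / [6, 8] / [9];  Q = [1, 3, 4] / [2, 5] / [6, 8] / [7]
  Insert 1 (step 9): P = [1, 3, 4] / [2, 7] / [5, 8] / [6] / [9];  Q = [1, 3, 4] / [2, 5] / [6, 8] / [7] / [9]
Final shape: (3, 2, 2, 1, 1).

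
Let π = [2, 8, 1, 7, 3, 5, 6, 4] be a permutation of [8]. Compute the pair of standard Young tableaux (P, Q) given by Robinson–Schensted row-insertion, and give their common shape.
P = [1, 3, 4, 6] / [2, 5] / [7] / [8];  Q = [1, 2, 6, 7] / [3, 4] / [5] / [8];  common shape = (4, 2, 1, 1)

Row-insert the values π_1, π_2, … into P one at a time, bumping the leftmost entry strictly greater than the inserted value down to the next row. The recording tableau Q records, in position (i, j), the step at which that cell was added to P.
  Insert 2 (step 1): P = [2];  Q = [1]
  Insert 8 (step 2): P = [2, 8];  Q = [1, 2]
  Insert 1 (step 3): P = [1, 8] / [2];  Q = [1, 2] / [3]
  Insert 7 (step 4): P = [1, 7] / [2, 8];  Q = [1, 2] / [3, 4]
  Insert 3 (step 5): P = [1, 3] / [2, 7] / [8];  Q = [1, 2] / [3, 4] / [5]
  Insert 5 (step 6): P = [1, 3, 5] / [2, 7] / [8];  Q = [1, 2, 6] / [3, 4] / [5]
  Insert 6 (step 7): P = [1, 3, 5, 6] / [2, 7] / [8];  Q = [1, 2, 6, 7] / [3, 4] / [5]
  Insert 4 (step 8): P = [1, 3, 4, 6] / [2, 5] / [7] / [8];  Q = [1, 2, 6, 7] / [3, 4] / [5] / [8]
Final shape: (4, 2, 1, 1).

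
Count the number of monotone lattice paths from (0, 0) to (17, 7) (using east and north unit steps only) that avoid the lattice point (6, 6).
Number of paths = 335016

Total paths from (0, 0) to (17, 7): C(24, 17) = 346104. Paths through (6, 6): (paths (0, 0) → (6, 6)) × (paths (6, 6) → (17, 7)) = C(12, 6) · C(12, 11) = 924 · 12 = 11088. Avoidance count = 346104 − 11088 = 335016.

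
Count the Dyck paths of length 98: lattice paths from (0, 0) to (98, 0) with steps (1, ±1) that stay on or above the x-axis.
C_49 = 509552245179617138054608572

These Dyck paths are counted by the Catalan number C_n = (1/(n + 1)) · C(2n, n). For n = 49: C_49 = (1/50) · C(98, 49) = 25477612258980856902730428600/50 = 509552245179617138054608572.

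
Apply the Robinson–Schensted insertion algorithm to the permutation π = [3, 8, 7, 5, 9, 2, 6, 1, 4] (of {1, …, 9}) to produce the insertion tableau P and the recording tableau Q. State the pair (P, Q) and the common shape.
P = [1, 4, 6] / [2, 5] / [3, 9] / [7] / [8];  Q = [1, 2, 5] / [3, 7] / [4, 9] / [6] / [8];  common shape = (3, 2, 2, 1, 1)

Row-insert the values π_1, π_2, … into P one at a time, bumping the leftmost entry strictly greater than the inserted value down to the next row. The recording tableau Q records, in position (i, j), the step at which that cell was added to P.
  Insert 3 (step 1): P = [3];  Q = [1]
  Insert 8 (step 2): P = [3, 8];  Q = [1, 2]
  Insert 7 (step 3): P = [3, 7] / [8];  Q = [1, 2] / [3]
  Insert 5 (step 4): P = [3, 5] / [7] / [8];  Q = [1, 2] / [3] / [4]
  Insert 9 (step 5): P = [3, 5, 9] / [7] / [8];  Q = [1, 2, 5] / [3] / [4]
  Insert 2 (step 6): P = [2, 5, 9] / [3] / [7] / [8];  Q = [1, 2, 5] / [3] / [4] / [6]
  Insert 6 (step 7): P = [2, 5, 6] / [3, 9] / [7] / [8];  Q = [1, 2, 5] / [3, 7] / [4] / [6]
  Insert 1 (step 8): P = [1, 5, 6] / [2, 9] / [3] / [7] / [8];  Q = [1, 2, 5] / [3, 7] / [4] / [6] / [8]
  Insert 4 (step 9): P = [1, 4, 6] / [2, 5] / [3, 9] / [7] / [8];  Q = [1, 2, 5] / [3, 7] / [4, 9] / [6] / [8]
Final shape: (3, 2, 2, 1, 1).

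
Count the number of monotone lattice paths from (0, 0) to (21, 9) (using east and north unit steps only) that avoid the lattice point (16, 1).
Number of paths = 14285271

Total paths from (0, 0) to (21, 9): C(30, 21) = 14307150. Paths through (16, 1): (paths (0, 0) → (16, 1)) × (paths (16, 1) → (21, 9)) = C(17, 16) · C(13, 5) = 17 · 1287 = 21879. Avoidance count = 14307150 − 21879 = 14285271.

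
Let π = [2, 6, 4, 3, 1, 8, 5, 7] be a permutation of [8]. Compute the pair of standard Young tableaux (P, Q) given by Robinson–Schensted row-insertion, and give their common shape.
P = [1, 3, 5, 7] / [2, 8] / [4] / [6];  Q = [1, 2, 6, 8] / [3, 7] / [4] / [5];  common shape = (4, 2, 1, 1)

Row-insert the values π_1, π_2, … into P one at a time, bumping the leftmost entry strictly greater than the inserted value down to the next row. The recording tableau Q records, in position (i, j), the step at which that cell was added to P.
  Insert 2 (step 1): P = [2];  Q = [1]
  Insert 6 (step 2): P = [2, 6];  Q = [1, 2]
  Insert 4 (step 3): P = [2, 4] / [6];  Q = [1, 2] / [3]
  Insert 3 (step 4): P = [2, 3] / [4] / [6];  Q = [1, 2] / [3] / [4]
  Insert 1 (step 5): P = [1, 3] / [2] / [4] / [6];  Q = [1, 2] / [3] / [4] / [5]
  Insert 8 (step 6): P = [1, 3, 8] / [2] / [4] / [6];  Q = [1, 2, 6] / [3] / [4] / [5]
  Insert 5 (step 7): P = [1, 3, 5] / [2, 8] / [4] / [6];  Q = [1, 2, 6] / [3, 7] / [4] / [5]
  Insert 7 (step 8): P = [1, 3, 5, 7] / [2, 8] / [4] / [6];  Q = [1, 2, 6, 8] / [3, 7] / [4] / [5]
Final shape: (4, 2, 1, 1).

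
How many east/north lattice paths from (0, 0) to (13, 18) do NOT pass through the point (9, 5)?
Number of paths = 201488315

Total paths from (0, 0) to (13, 18): C(31, 13) = 206253075. Paths through (9, 5): (paths (0, 0) → (9, 5)) × (paths (9, 5) → (13, 18)) = C(14, 9) · C(17, 4) = 2002 · 2380 = 4764760. Avoidance count = 206253075 − 4764760 = 201488315.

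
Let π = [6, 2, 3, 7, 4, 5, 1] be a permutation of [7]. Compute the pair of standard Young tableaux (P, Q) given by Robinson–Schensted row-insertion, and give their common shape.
P = [1, 3, 4, 5] / [2, 7] / [6];  Q = [1, 3, 4, 6] / [2, 5] / [7];  common shape = (4, 2, 1)

Row-insert the values π_1, π_2, … into P one at a time, bumping the leftmost entry strictly greater than the inserted value down to the next row. The recording tableau Q records, in position (i, j), the step at which that cell was added to P.
  Insert 6 (step 1): P = [6];  Q = [1]
  Insert 2 (step 2): P = [2] / [6];  Q = [1] / [2]
  Insert 3 (step 3): P = [2, 3] / [6];  Q = [1, 3] / [2]
  Insert 7 (step 4): P = [2, 3, 7] / [6];  Q = [1, 3, 4] / [2]
  Insert 4 (step 5): P = [2, 3, 4] / [6, 7];  Q = [1, 3, 4] / [2, 5]
  Insert 5 (step 6): P = [2, 3, 4, 5] / [6, 7];  Q = [1, 3, 4, 6] / [2, 5]
  Insert 1 (step 7): P = [1, 3, 4, 5] / [2, 7] / [6];  Q = [1, 3, 4, 6] / [2, 5] / [7]
Final shape: (4, 2, 1).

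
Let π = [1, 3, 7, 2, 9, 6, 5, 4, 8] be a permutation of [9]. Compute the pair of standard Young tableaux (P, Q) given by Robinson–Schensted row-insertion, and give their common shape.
P = [1, 2, 4, 8] / [3, 5, 9] / [6] / [7];  Q = [1, 2, 3, 5] / [4, 6, 9] / [7] / [8];  common shape = (4, 3, 1, 1)

Row-insert the values π_1, π_2, … into P one at a time, bumping the leftmost entry strictly greater than the inserted value down to the next row. The recording tableau Q records, in position (i, j), the step at which that cell was added to P.
  Insert 1 (step 1): P = [1];  Q = [1]
  Insert 3 (step 2): P = [1, 3];  Q = [1, 2]
  Insert 7 (step 3): P = [1, 3, 7];  Q = [1, 2, 3]
  Insert 2 (step 4): P = [1, 2, 7] / [3];  Q = [1, 2, 3] / [4]
  Insert 9 (step 5): P = [1, 2, 7, 9] / [3];  Q = [1, 2, 3, 5] / [4]
  Insert 6 (step 6): P = [1, 2, 6, 9] / [3, 7];  Q = [1, 2, 3, 5] / [4, 6]
  Insert 5 (step 7): P = [1, 2, 5, 9] / [3, 6] / [7];  Q = [1, 2, 3, 5] / [4, 6] / [7]
  Insert 4 (step 8): P = [1, 2, 4, 9] / [3, 5] / [6] / [7];  Q = [1, 2, 3, 5] / [4, 6] / [7] / [8]
  Insert 8 (step 9): P = [1, 2, 4, 8] / [3, 5, 9] / [6] / [7];  Q = [1, 2, 3, 5] / [4, 6, 9] / [7] / [8]
Final shape: (4, 3, 1, 1).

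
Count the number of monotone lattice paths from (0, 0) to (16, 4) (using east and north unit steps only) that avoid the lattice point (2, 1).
Number of paths = 2805

Total paths from (0, 0) to (16, 4): C(20, 16) = 4845. Paths through (2, 1): (paths (0, 0) → (2, 1)) × (paths (2, 1) → (16, 4)) = C(3, 2) · C(17, 14) = 3 · 680 = 2040. Avoidance count = 4845 − 2040 = 2805.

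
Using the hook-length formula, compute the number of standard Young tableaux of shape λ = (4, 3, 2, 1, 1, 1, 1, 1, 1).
# SYT of shape (4, 3, 2, 1, 1, 1, 1, 1, 1) = 42042

Hook-length formula: f^λ = n! / Π hook(c), product over all cells c of the Young diagram. For λ = (4, 3, 2, 1, 1, 1, 1, 1, 1), n = 15 boxes. Hook lengths by row (left-to-right, top-to-bottom): [12, 5, 3, 1]; [10, 3, 1]; [8, 1]; [6]; [5]; [4]; [3]; [2]; [1]. Product of hooks = 31104000. So f^λ = 15! / 31104000 = 1307674368000 / 31104000 = 42042.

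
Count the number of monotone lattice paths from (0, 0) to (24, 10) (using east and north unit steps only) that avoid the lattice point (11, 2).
Number of paths = 115255920

Total paths from (0, 0) to (24, 10): C(34, 24) = 131128140. Paths through (11, 2): (paths (0, 0) → (11, 2)) × (paths (11, 2) → (24, 10)) = C(13, 11) · C(21, 13) = 78 · 203490 = 15872220. Avoidance count = 131128140 − 15872220 = 115255920.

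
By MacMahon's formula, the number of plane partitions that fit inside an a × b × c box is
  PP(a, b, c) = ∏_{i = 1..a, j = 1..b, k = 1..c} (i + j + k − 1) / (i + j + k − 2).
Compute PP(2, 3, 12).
PP(2, 3, 12) = 63700

Evaluate the triple product over i = 1..2, j = 1..3, k = 1..12. The factors are (2/1) · (3/2) · (4/3) · (5/4) · (6/5) · (7/6) · (8/7) · (9/8) · … (72 factors total). The numerators and denominators telescope so the product is an integer; carrying out the multiplication exactly gives PP(2, 3, 12) = 63700.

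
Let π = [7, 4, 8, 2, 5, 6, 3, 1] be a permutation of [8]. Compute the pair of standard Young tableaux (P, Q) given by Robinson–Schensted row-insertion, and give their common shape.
P = [1, 3, 6] / [2, 5] / [4, 8] / [7];  Q = [1, 3, 6] / [2, 5] / [4, 7] / [8];  common shape = (3, 2, 2, 1)

Row-insert the values π_1, π_2, … into P one at a time, bumping the leftmost entry strictly greater than the inserted value down to the next row. The recording tableau Q records, in position (i, j), the step at which that cell was added to P.
  Insert 7 (step 1): P = [7];  Q = [1]
  Insert 4 (step 2): P = [4] / [7];  Q = [1] / [2]
  Insert 8 (step 3): P = [4, 8] / [7];  Q = [1, 3] / [2]
  Insert 2 (step 4): P = [2, 8] / [4] / [7];  Q = [1, 3] / [2] / [4]
  Insert 5 (step 5): P = [2, 5] / [4, 8] / [7];  Q = [1, 3] / [2, 5] / [4]
  Insert 6 (step 6): P = [2, 5, 6] / [4, 8] / [7];  Q = [1, 3, 6] / [2, 5] / [4]
  Insert 3 (step 7): P = [2, 3, 6] / [4, 5] / [7, 8];  Q = [1, 3, 6] / [2, 5] / [4, 7]
  Insert 1 (step 8): P = [1, 3, 6] / [2, 5] / [4, 8] / [7];  Q = [1, 3, 6] / [2, 5] / [4, 7] / [8]
Final shape: (3, 2, 2, 1).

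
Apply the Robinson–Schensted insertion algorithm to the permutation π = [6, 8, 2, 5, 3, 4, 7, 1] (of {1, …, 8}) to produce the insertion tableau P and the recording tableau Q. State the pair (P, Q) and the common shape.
P = [1, 3, 4, 7] / [2, 8] / [5] / [6];  Q = [1, 2, 6, 7] / [3, 4] / [5] / [8];  common shape = (4, 2, 1, 1)

Row-insert the values π_1, π_2, … into P one at a time, bumping the leftmost entry strictly greater than the inserted value down to the next row. The recording tableau Q records, in position (i, j), the step at which that cell was added to P.
  Insert 6 (step 1): P = [6];  Q = [1]
  Insert 8 (step 2): P = [6, 8];  Q = [1, 2]
  Insert 2 (step 3): P = [2, 8] / [6];  Q = [1, 2] / [3]
  Insert 5 (step 4): P = [2, 5] / [6, 8];  Q = [1, 2] / [3, 4]
  Insert 3 (step 5): P = [2, 3] / [5, 8] / [6];  Q = [1, 2] / [3, 4] / [5]
  Insert 4 (step 6): P = [2, 3, 4] / [5, 8] / [6];  Q = [1, 2, 6] / [3, 4] / [5]
  Insert 7 (step 7): P = [2, 3, 4, 7] / [5, 8] / [6];  Q = [1, 2, 6, 7] / [3, 4] / [5]
  Insert 1 (step 8): P = [1, 3, 4, 7] / [2, 8] / [5] / [6];  Q = [1, 2, 6, 7] / [3, 4] / [5] / [8]
Final shape: (4, 2, 1, 1).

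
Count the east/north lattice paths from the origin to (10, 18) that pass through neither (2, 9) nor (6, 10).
Number of paths = 7958225

Inclusion–exclusion. Total paths: C(28, 10) = 13123110. Through P₁: C(11, 2)·C(17, 8) = 1337050. Through P₂: C(16, 6)·C(12, 4) = 3963960. Since P₁ is strictly southwest of P₂, a monotone path through both must visit P₁ then P₂; paths through both = C(11, 2)·C(5, 4)·C(12, 4) = 136125. Avoid both = 13123110 − 1337050 − 3963960 + 136125 = 7958225.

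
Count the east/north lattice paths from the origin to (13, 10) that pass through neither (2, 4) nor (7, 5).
Number of paths = 634102

Inclusion–exclusion. Total paths: C(23, 13) = 1144066. Through P₁: C(6, 2)·C(17, 11) = 185640. Through P₂: C(12, 7)·C(11, 6) = 365904. Since P₁ is strictly southwest of P₂, a monotone path through both must visit P₁ then P₂; paths through both = C(6, 2)·C(6, 5)·C(11, 6) = 41580. Avoid both = 1144066 − 185640 − 365904 + 41580 = 634102.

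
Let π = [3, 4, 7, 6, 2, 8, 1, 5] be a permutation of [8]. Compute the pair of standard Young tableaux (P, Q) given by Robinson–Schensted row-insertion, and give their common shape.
P = [1, 4, 5, 8] / [2, 6] / [3] / [7];  Q = [1, 2, 3, 6] / [4, 8] / [5] / [7];  common shape = (4, 2, 1, 1)

Row-insert the values π_1, π_2, … into P one at a time, bumping the leftmost entry strictly greater than the inserted value down to the next row. The recording tableau Q records, in position (i, j), the step at which that cell was added to P.
  Insert 3 (step 1): P = [3];  Q = [1]
  Insert 4 (step 2): P = [3, 4];  Q = [1, 2]
  Insert 7 (step 3): P = [3, 4, 7];  Q = [1, 2, 3]
  Insert 6 (step 4): P = [3, 4, 6] / [7];  Q = [1, 2, 3] / [4]
  Insert 2 (step 5): P = [2, 4, 6] / [3] / [7];  Q = [1, 2, 3] / [4] / [5]
  Insert 8 (step 6): P = [2, 4, 6, 8] / [3] / [7];  Q = [1, 2, 3, 6] / [4] / [5]
  Insert 1 (step 7): P = [1, 4, 6, 8] / [2] / [3] / [7];  Q = [1, 2, 3, 6] / [4] / [5] / [7]
  Insert 5 (step 8): P = [1, 4, 5, 8] / [2, 6] / [3] / [7];  Q = [1, 2, 3, 6] / [4, 8] / [5] / [7]
Final shape: (4, 2, 1, 1).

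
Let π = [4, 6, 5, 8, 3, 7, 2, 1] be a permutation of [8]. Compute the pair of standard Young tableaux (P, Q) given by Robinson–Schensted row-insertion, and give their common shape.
P = [1, 5, 7] / [2, 8] / [3] / [4] / [6];  Q = [1, 2, 4] / [3, 6] / [5] / [7] / [8];  common shape = (3, 2, 1, 1, 1)

Row-insert the values π_1, π_2, … into P one at a time, bumping the leftmost entry strictly greater than the inserted value down to the next row. The recording tableau Q records, in position (i, j), the step at which that cell was added to P.
  Insert 4 (step 1): P = [4];  Q = [1]
  Insert 6 (step 2): P = [4, 6];  Q = [1, 2]
  Insert 5 (step 3): P = [4, 5] / [6];  Q = [1, 2] / [3]
  Insert 8 (step 4): P = [4, 5, 8] / [6];  Q = [1, 2, 4] / [3]
  Insert 3 (step 5): P = [3, 5, 8] / [4] / [6];  Q = [1, 2, 4] / [3] / [5]
  Insert 7 (step 6): P = [3, 5, 7] / [4, 8] / [6];  Q = [1, 2, 4] / [3, 6] / [5]
  Insert 2 (step 7): P = [2, 5, 7] / [3, 8] / [4] / [6];  Q = [1, 2, 4] / [3, 6] / [5] / [7]
  Insert 1 (step 8): P = [1, 5, 7] / [2, 8] / [3] / [4] / [6];  Q = [1, 2, 4] / [3, 6] / [5] / [7] / [8]
Final shape: (3, 2, 1, 1, 1).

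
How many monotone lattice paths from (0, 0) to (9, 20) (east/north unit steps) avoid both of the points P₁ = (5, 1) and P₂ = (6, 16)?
Number of paths = 7353780

Inclusion–exclusion. Total paths: C(29, 9) = 10015005. Through P₁: C(6, 5)·C(23, 4) = 53130. Through P₂: C(22, 6)·C(7, 3) = 2611455. Since P₁ is strictly southwest of P₂, a monotone path through both must visit P₁ then P₂; paths through both = C(6, 5)·C(16, 1)·C(7, 3) = 3360. Avoid both = 10015005 − 53130 − 2611455 + 3360 = 7353780.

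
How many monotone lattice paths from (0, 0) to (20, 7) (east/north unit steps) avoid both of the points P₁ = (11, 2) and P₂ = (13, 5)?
Number of paths = 451506

Inclusion–exclusion. Total paths: C(27, 20) = 888030. Through P₁: C(13, 11)·C(14, 9) = 156156. Through P₂: C(18, 13)·C(9, 7) = 308448. Since P₁ is strictly southwest of P₂, a monotone path through both must visit P₁ then P₂; paths through both = C(13, 11)·C(5, 2)·C(9, 7) = 28080. Avoid both = 888030 − 156156 − 308448 + 28080 = 451506.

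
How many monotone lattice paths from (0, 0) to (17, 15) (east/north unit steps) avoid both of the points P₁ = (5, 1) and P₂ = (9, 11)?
Number of paths = 427609290

Inclusion–exclusion. Total paths: C(32, 17) = 565722720. Through P₁: C(6, 5)·C(26, 12) = 57946200. Through P₂: C(20, 9)·C(12, 8) = 83140200. Since P₁ is strictly southwest of P₂, a monotone path through both must visit P₁ then P₂; paths through both = C(6, 5)·C(14, 4)·C(12, 8) = 2972970. Avoid both = 565722720 − 57946200 − 83140200 + 2972970 = 427609290.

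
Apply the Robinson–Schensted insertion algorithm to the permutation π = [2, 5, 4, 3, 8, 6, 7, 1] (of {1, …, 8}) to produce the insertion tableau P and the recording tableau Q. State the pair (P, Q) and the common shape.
P = [1, 3, 6, 7] / [2, 8] / [4] / [5];  Q = [1, 2, 5, 7] / [3, 6] / [4] / [8];  common shape = (4, 2, 1, 1)

Row-insert the values π_1, π_2, … into P one at a time, bumping the leftmost entry strictly greater than the inserted value down to the next row. The recording tableau Q records, in position (i, j), the step at which that cell was added to P.
  Insert 2 (step 1): P = [2];  Q = [1]
  Insert 5 (step 2): P = [2, 5];  Q = [1, 2]
  Insert 4 (step 3): P = [2, 4] / [5];  Q = [1, 2] / [3]
  Insert 3 (step 4): P = [2, 3] / [4] / [5];  Q = [1, 2] / [3] / [4]
  Insert 8 (step 5): P = [2, 3, 8] / [4] / [5];  Q = [1, 2, 5] / [3] / [4]
  Insert 6 (step 6): P = [2, 3, 6] / [4, 8] / [5];  Q = [1, 2, 5] / [3, 6] / [4]
  Insert 7 (step 7): P = [2, 3, 6, 7] / [4, 8] / [5];  Q = [1, 2, 5, 7] / [3, 6] / [4]
  Insert 1 (step 8): P = [1, 3, 6, 7] / [2, 8] / [4] / [5];  Q = [1, 2, 5, 7] / [3, 6] / [4] / [8]
Final shape: (4, 2, 1, 1).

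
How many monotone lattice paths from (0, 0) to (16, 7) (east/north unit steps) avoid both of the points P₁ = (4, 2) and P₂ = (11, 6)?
Number of paths = 107781

Inclusion–exclusion. Total paths: C(23, 16) = 245157. Through P₁: C(6, 4)·C(17, 12) = 92820. Through P₂: C(17, 11)·C(6, 5) = 74256. Since P₁ is strictly southwest of P₂, a monotone path through both must visit P₁ then P₂; paths through both = C(6, 4)·C(11, 7)·C(6, 5) = 29700. Avoid both = 245157 − 92820 − 74256 + 29700 = 107781.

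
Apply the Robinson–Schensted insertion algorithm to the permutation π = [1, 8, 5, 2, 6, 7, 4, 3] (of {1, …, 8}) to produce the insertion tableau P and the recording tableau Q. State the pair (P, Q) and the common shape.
P = [1, 2, 3, 7] / [4, 6] / [5] / [8];  Q = [1, 2, 5, 6] / [3, 7] / [4] / [8];  common shape = (4, 2, 1, 1)

Row-insert the values π_1, π_2, … into P one at a time, bumping the leftmost entry strictly greater than the inserted value down to the next row. The recording tableau Q records, in position (i, j), the step at which that cell was added to P.
  Insert 1 (step 1): P = [1];  Q = [1]
  Insert 8 (step 2): P = [1, 8];  Q = [1, 2]
  Insert 5 (step 3): P = [1, 5] / [8];  Q = [1, 2] / [3]
  Insert 2 (step 4): P = [1, 2] / [5] / [8];  Q = [1, 2] / [3] / [4]
  Insert 6 (step 5): P = [1, 2, 6] / [5] / [8];  Q = [1, 2, 5] / [3] / [4]
  Insert 7 (step 6): P = [1, 2, 6, 7] / [5] / [8];  Q = [1, 2, 5, 6] / [3] / [4]
  Insert 4 (step 7): P = [1, 2, 4, 7] / [5, 6] / [8];  Q = [1, 2, 5, 6] / [3, 7] / [4]
  Insert 3 (step 8): P = [1, 2, 3, 7] / [4, 6] / [5] / [8];  Q = [1, 2, 5, 6] / [3, 7] / [4] / [8]
Final shape: (4, 2, 1, 1).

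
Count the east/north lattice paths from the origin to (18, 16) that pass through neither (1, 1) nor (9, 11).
Number of paths = 911467102

Inclusion–exclusion. Total paths: C(34, 18) = 2203961430. Through P₁: C(2, 1)·C(32, 17) = 1131445440. Through P₂: C(20, 9)·C(14, 9) = 336255920. Since P₁ is strictly southwest of P₂, a monotone path through both must visit P₁ then P₂; paths through both = C(2, 1)·C(18, 8)·C(14, 9) = 175207032. Avoid both = 2203961430 − 1131445440 − 336255920 + 175207032 = 911467102.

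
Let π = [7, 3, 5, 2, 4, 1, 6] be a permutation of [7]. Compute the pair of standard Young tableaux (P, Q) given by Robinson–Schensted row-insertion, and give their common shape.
P = [1, 4, 6] / [2, 5] / [3] / [7];  Q = [1, 3, 7] / [2, 5] / [4] / [6];  common shape = (3, 2, 1, 1)

Row-insert the values π_1, π_2, … into P one at a time, bumping the leftmost entry strictly greater than the inserted value down to the next row. The recording tableau Q records, in position (i, j), the step at which that cell was added to P.
  Insert 7 (step 1): P = [7];  Q = [1]
  Insert 3 (step 2): P = [3] / [7];  Q = [1] / [2]
  Insert 5 (step 3): P = [3, 5] / [7];  Q = [1, 3] / [2]
  Insert 2 (step 4): P = [2, 5] / [3] / [7];  Q = [1, 3] / [2] / [4]
  Insert 4 (step 5): P = [2, 4] / [3, 5] / [7];  Q = [1, 3] / [2, 5] / [4]
  Insert 1 (step 6): P = [1, 4] / [2, 5] / [3] / [7];  Q = [1, 3] / [2, 5] / [4] / [6]
  Insert 6 (step 7): P = [1, 4, 6] / [2, 5] / [3] / [7];  Q = [1, 3, 7] / [2, 5] / [4] / [6]
Final shape: (3, 2, 1, 1).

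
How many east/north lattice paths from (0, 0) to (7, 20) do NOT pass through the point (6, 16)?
Number of paths = 514965

Total paths from (0, 0) to (7, 20): C(27, 7) = 888030. Paths through (6, 16): (paths (0, 0) → (6, 16)) × (paths (6, 16) → (7, 20)) = C(22, 6) · C(5, 1) = 74613 · 5 = 373065. Avoidance count = 888030 − 373065 = 514965.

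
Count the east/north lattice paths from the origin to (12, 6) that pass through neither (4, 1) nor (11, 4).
Number of paths = 9834

Inclusion–exclusion. Total paths: C(18, 12) = 18564. Through P₁: C(5, 4)·C(13, 8) = 6435. Through P₂: C(15, 11)·C(3, 1) = 4095. Since P₁ is strictly southwest of P₂, a monotone path through both must visit P₁ then P₂; paths through both = C(5, 4)·C(10, 7)·C(3, 1) = 1800. Avoid both = 18564 − 6435 − 4095 + 1800 = 9834.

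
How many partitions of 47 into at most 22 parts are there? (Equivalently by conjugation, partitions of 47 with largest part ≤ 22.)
p(47, parts ≤ 22) = 117417

Use the recurrence p(n, m) = p(n, m−1) + p(n−m, m): either the largest part is < m (count p(n, m−1)) or the largest part is exactly m (remove one copy of m, count p(n−m, m)). With p(0, ·) = 1 this gives p(47, parts ≤ 22) = 117417. (By conjugating Young diagrams, this also counts partitions of 47 into at most 22 parts.)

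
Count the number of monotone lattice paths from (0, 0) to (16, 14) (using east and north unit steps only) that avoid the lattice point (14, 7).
Number of paths = 141236595

Total paths from (0, 0) to (16, 14): C(30, 16) = 145422675. Paths through (14, 7): (paths (0, 0) → (14, 7)) × (paths (14, 7) → (16, 14)) = C(21, 14) · C(9, 2) = 116280 · 36 = 4186080. Avoidance count = 145422675 − 4186080 = 141236595.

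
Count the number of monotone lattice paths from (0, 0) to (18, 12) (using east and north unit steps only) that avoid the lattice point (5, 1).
Number of paths = 71516361

Total paths from (0, 0) to (18, 12): C(30, 18) = 86493225. Paths through (5, 1): (paths (0, 0) → (5, 1)) × (paths (5, 1) → (18, 12)) = C(6, 5) · C(24, 13) = 6 · 2496144 = 14976864. Avoidance count = 86493225 − 14976864 = 71516361.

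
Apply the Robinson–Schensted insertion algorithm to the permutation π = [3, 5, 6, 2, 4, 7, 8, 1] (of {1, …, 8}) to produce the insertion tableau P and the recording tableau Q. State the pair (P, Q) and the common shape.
P = [1, 4, 6, 7, 8] / [2, 5] / [3];  Q = [1, 2, 3, 6, 7] / [4, 5] / [8];  common shape = (5, 2, 1)

Row-insert the values π_1, π_2, … into P one at a time, bumping the leftmost entry strictly greater than the inserted value down to the next row. The recording tableau Q records, in position (i, j), the step at which that cell was added to P.
  Insert 3 (step 1): P = [3];  Q = [1]
  Insert 5 (step 2): P = [3, 5];  Q = [1, 2]
  Insert 6 (step 3): P = [3, 5, 6];  Q = [1, 2, 3]
  Insert 2 (step 4): P = [2, 5, 6] / [3];  Q = [1, 2, 3] / [4]
  Insert 4 (step 5): P = [2, 4, 6] / [3, 5];  Q = [1, 2, 3] / [4, 5]
  Insert 7 (step 6): P = [2, 4, 6, 7] / [3, 5];  Q = [1, 2, 3, 6] / [4, 5]
  Insert 8 (step 7): P = [2, 4, 6, 7, 8] / [3, 5];  Q = [1, 2, 3, 6, 7] / [4, 5]
  Insert 1 (step 8): P = [1, 4, 6, 7, 8] / [2, 5] / [3];  Q = [1, 2, 3, 6, 7] / [4, 5] / [8]
Final shape: (5, 2, 1).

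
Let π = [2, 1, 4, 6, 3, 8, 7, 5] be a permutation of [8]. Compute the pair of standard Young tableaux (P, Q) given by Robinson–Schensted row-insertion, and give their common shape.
P = [1, 3, 5, 7] / [2, 4, 6] / [8];  Q = [1, 3, 4, 6] / [2, 5, 7] / [8];  common shape = (4, 3, 1)

Row-insert the values π_1, π_2, … into P one at a time, bumping the leftmost entry strictly greater than the inserted value down to the next row. The recording tableau Q records, in position (i, j), the step at which that cell was added to P.
  Insert 2 (step 1): P = [2];  Q = [1]
  Insert 1 (step 2): P = [1] / [2];  Q = [1] / [2]
  Insert 4 (step 3): P = [1, 4] / [2];  Q = [1, 3] / [2]
  Insert 6 (step 4): P = [1, 4, 6] / [2];  Q = [1, 3, 4] / [2]
  Insert 3 (step 5): P = [1, 3, 6] / [2, 4];  Q = [1, 3, 4] / [2, 5]
  Insert 8 (step 6): P = [1, 3, 6, 8] / [2, 4];  Q = [1, 3, 4, 6] / [2, 5]
  Insert 7 (step 7): P = [1, 3, 6, 7] / [2, 4, 8];  Q = [1, 3, 4, 6] / [2, 5, 7]
  Insert 5 (step 8): P = [1, 3, 5, 7] / [2, 4, 6] / [8];  Q = [1, 3, 4, 6] / [2, 5, 7] / [8]
Final shape: (4, 3, 1).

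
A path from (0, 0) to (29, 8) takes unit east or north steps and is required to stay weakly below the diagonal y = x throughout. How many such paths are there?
Number of paths = 28312548

By the reflection principle (André's argument), the number of monotone paths to (29, 8) with n ≤ m that never go above y = x is C(37, 29) − C(37, 30) = 38608020 − 10295472 = 28312548.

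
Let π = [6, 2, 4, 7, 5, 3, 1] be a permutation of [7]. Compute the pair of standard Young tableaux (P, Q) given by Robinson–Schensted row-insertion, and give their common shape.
P = [1, 3, 5] / [2, 7] / [4] / [6];  Q = [1, 3, 4] / [2, 5] / [6] / [7];  common shape = (3, 2, 1, 1)

Row-insert the values π_1, π_2, … into P one at a time, bumping the leftmost entry strictly greater than the inserted value down to the next row. The recording tableau Q records, in position (i, j), the step at which that cell was added to P.
  Insert 6 (step 1): P = [6];  Q = [1]
  Insert 2 (step 2): P = [2] / [6];  Q = [1] / [2]
  Insert 4 (step 3): P = [2, 4] / [6];  Q = [1, 3] / [2]
  Insert 7 (step 4): P = [2, 4, 7] / [6];  Q = [1, 3, 4] / [2]
  Insert 5 (step 5): P = [2, 4, 5] / [6, 7];  Q = [1, 3, 4] / [2, 5]
  Insert 3 (step 6): P = [2, 3, 5] / [4, 7] / [6];  Q = [1, 3, 4] / [2, 5] / [6]
  Insert 1 (step 7): P = [1, 3, 5] / [2, 7] / [4] / [6];  Q = [1, 3, 4] / [2, 5] / [6] / [7]
Final shape: (3, 2, 1, 1).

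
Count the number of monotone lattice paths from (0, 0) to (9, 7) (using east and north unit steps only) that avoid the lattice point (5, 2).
Number of paths = 8794

Total paths from (0, 0) to (9, 7): C(16, 9) = 11440. Paths through (5, 2): (paths (0, 0) → (5, 2)) × (paths (5, 2) → (9, 7)) = C(7, 5) · C(9, 4) = 21 · 126 = 2646. Avoidance count = 11440 − 2646 = 8794.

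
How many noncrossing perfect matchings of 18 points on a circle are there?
C_9 = 4862

These noncrossing handshakes are counted by the Catalan number C_n = (1/(n + 1)) · C(2n, n). For n = 9: C_9 = (1/10) · C(18, 9) = 48620/10 = 4862.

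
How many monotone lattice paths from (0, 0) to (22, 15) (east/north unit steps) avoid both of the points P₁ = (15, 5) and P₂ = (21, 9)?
Number of paths = 8985318798

Inclusion–exclusion. Total paths: C(37, 22) = 9364199760. Through P₁: C(20, 15)·C(17, 7) = 301521792. Through P₂: C(30, 21)·C(7, 1) = 100150050. Since P₁ is strictly southwest of P₂, a monotone path through both must visit P₁ then P₂; paths through both = C(20, 15)·C(10, 6)·C(7, 1) = 22790880. Avoid both = 9364199760 − 301521792 − 100150050 + 22790880 = 8985318798.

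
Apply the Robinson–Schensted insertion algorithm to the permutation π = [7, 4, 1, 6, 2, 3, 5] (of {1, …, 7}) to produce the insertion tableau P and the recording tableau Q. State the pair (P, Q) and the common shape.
P = [1, 2, 3, 5] / [4, 6] / [7];  Q = [1, 4, 6, 7] / [2, 5] / [3];  common shape = (4, 2, 1)

Row-insert the values π_1, π_2, … into P one at a time, bumping the leftmost entry strictly greater than the inserted value down to the next row. The recording tableau Q records, in position (i, j), the step at which that cell was added to P.
  Insert 7 (step 1): P = [7];  Q = [1]
  Insert 4 (step 2): P = [4] / [7];  Q = [1] / [2]
  Insert 1 (step 3): P = [1] / [4] / [7];  Q = [1] / [2] / [3]
  Insert 6 (step 4): P = [1, 6] / [4] / [7];  Q = [1, 4] / [2] / [3]
  Insert 2 (step 5): P = [1, 2] / [4, 6] / [7];  Q = [1, 4] / [2, 5] / [3]
  Insert 3 (step 6): P = [1, 2, 3] / [4, 6] / [7];  Q = [1, 4, 6] / [2, 5] / [3]
  Insert 5 (step 7): P = [1, 2, 3, 5] / [4, 6] / [7];  Q = [1, 4, 6, 7] / [2, 5] / [3]
Final shape: (4, 2, 1).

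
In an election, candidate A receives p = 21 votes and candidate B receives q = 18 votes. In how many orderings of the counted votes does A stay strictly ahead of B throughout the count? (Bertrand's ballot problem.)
Strict-lead orderings = 4796857230

Total orderings of the 39 votes with 21 for A: C(39, 21) = 62359143990. By the Bertrand ballot formula (Cycle Lemma / reflection principle), the number of orderings in which A is strictly ahead of B throughout is (p − q)/(p + q) · C(p + q, p) = (21 − 18)/(21 + 18) · 62359143990 = 4796857230.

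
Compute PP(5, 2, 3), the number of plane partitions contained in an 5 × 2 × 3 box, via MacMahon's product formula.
PP(5, 2, 3) = 1176

Evaluate the triple product over i = 1..5, j = 1..2, k = 1..3. The factors are (2/1) · (3/2) · (4/3) · (3/2) · (4/3) · (5/4) · (3/2) · (4/3) · … (30 factors total). The numerators and denominators telescope so the product is an integer; carrying out the multiplication exactly gives PP(5, 2, 3) = 1176.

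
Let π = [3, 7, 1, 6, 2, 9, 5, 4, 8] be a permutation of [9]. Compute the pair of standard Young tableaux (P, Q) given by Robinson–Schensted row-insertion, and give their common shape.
P = [1, 2, 4, 8] / [3, 5, 9] / [6] / [7];  Q = [1, 2, 6, 9] / [3, 4, 7] / [5] / [8];  common shape = (4, 3, 1, 1)

Row-insert the values π_1, π_2, … into P one at a time, bumping the leftmost entry strictly greater than the inserted value down to the next row. The recording tableau Q records, in position (i, j), the step at which that cell was added to P.
  Insert 3 (step 1): P = [3];  Q = [1]
  Insert 7 (step 2): P = [3, 7];  Q = [1, 2]
  Insert 1 (step 3): P = [1, 7] / [3];  Q = [1, 2] / [3]
  Insert 6 (step 4): P = [1, 6] / [3, 7];  Q = [1, 2] / [3, 4]
  Insert 2 (step 5): P = [1, 2] / [3, 6] / [7];  Q = [1, 2] / [3, 4] / [5]
  Insert 9 (step 6): P = [1, 2, 9] / [3, 6] / [7];  Q = [1, 2, 6] / [3, 4] / [5]
  Insert 5 (step 7): P = [1, 2, 5] / [3, 6, 9] / [7];  Q = [1, 2, 6] / [3, 4, 7] / [5]
  Insert 4 (step 8): P = [1, 2, 4] / [3, 5, 9] / [6] / [7];  Q = [1, 2, 6] / [3, 4, 7] / [5] / [8]
  Insert 8 (step 9): P = [1, 2, 4, 8] / [3, 5, 9] / [6] / [7];  Q = [1, 2, 6, 9] / [3, 4, 7] / [5] / [8]
Final shape: (4, 3, 1, 1).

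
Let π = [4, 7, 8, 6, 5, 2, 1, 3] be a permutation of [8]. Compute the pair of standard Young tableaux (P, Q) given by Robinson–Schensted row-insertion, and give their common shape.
P = [1, 3, 8] / [2, 5] / [4] / [6] / [7];  Q = [1, 2, 3] / [4, 8] / [5] / [6] / [7];  common shape = (3, 2, 1, 1, 1)

Row-insert the values π_1, π_2, … into P one at a time, bumping the leftmost entry strictly greater than the inserted value down to the next row. The recording tableau Q records, in position (i, j), the step at which that cell was added to P.
  Insert 4 (step 1): P = [4];  Q = [1]
  Insert 7 (step 2): P = [4, 7];  Q = [1, 2]
  Insert 8 (step 3): P = [4, 7, 8];  Q = [1, 2, 3]
  Insert 6 (step 4): P = [4, 6, 8] / [7];  Q = [1, 2, 3] / [4]
  Insert 5 (step 5): P = [4, 5, 8] / [6] / [7];  Q = [1, 2, 3] / [4] / [5]
  Insert 2 (step 6): P = [2, 5, 8] / [4] / [6] / [7];  Q = [1, 2, 3] / [4] / [5] / [6]
  Insert 1 (step 7): P = [1, 5, 8] / [2] / [4] / [6] / [7];  Q = [1, 2, 3] / [4] / [5] / [6] / [7]
  Insert 3 (step 8): P = [1, 3, 8] / [2, 5] / [4] / [6] / [7];  Q = [1, 2, 3] / [4, 8] / [5] / [6] / [7]
Final shape: (3, 2, 1, 1, 1).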